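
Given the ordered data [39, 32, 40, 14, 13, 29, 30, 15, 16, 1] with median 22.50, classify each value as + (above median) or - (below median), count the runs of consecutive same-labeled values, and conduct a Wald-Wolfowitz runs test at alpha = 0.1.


Step 1: Compute median = 22.50; label A = above, B = below.
Labels in order: AAABBAABBB  (n_A = 5, n_B = 5)
Step 2: Count runs R = 4.
Step 3: Under H0 (random ordering), E[R] = 2*n_A*n_B/(n_A+n_B) + 1 = 2*5*5/10 + 1 = 6.0000.
        Var[R] = 2*n_A*n_B*(2*n_A*n_B - n_A - n_B) / ((n_A+n_B)^2 * (n_A+n_B-1)) = 2000/900 = 2.2222.
        SD[R] = 1.4907.
Step 4: Continuity-corrected z = (R + 0.5 - E[R]) / SD[R] = (4 + 0.5 - 6.0000) / 1.4907 = -1.0062.
Step 5: Two-sided p-value via normal approximation = 2*(1 - Phi(|z|)) = 0.314305.
Step 6: alpha = 0.1. fail to reject H0.

R = 4, z = -1.0062, p = 0.314305, fail to reject H0.


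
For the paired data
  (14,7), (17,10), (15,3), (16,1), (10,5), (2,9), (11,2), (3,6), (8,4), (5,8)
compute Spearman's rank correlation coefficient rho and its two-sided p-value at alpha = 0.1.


Step 1: Rank x and y separately (midranks; no ties here).
rank(x): 14->7, 17->10, 15->8, 16->9, 10->5, 2->1, 11->6, 3->2, 8->4, 5->3
rank(y): 7->7, 10->10, 3->3, 1->1, 5->5, 9->9, 2->2, 6->6, 4->4, 8->8
Step 2: d_i = R_x(i) - R_y(i); compute d_i^2.
  (7-7)^2=0, (10-10)^2=0, (8-3)^2=25, (9-1)^2=64, (5-5)^2=0, (1-9)^2=64, (6-2)^2=16, (2-6)^2=16, (4-4)^2=0, (3-8)^2=25
sum(d^2) = 210.
Step 3: rho = 1 - 6*210 / (10*(10^2 - 1)) = 1 - 1260/990 = -0.272727.
Step 4: Under H0, t = rho * sqrt((n-2)/(1-rho^2)) = -0.8018 ~ t(8).
Step 5: Two-sided p-value from the t-distribution with 8 df = 0.445838.
Step 6: alpha = 0.1. fail to reject H0.

rho = -0.2727, p = 0.445838, fail to reject H0 at alpha = 0.1.


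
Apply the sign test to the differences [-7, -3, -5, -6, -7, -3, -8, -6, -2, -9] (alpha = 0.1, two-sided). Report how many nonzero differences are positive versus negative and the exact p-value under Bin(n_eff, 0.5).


Step 1: Discard zero differences. Original n = 10; n_eff = number of nonzero differences = 10.
Nonzero differences (with sign): -7, -3, -5, -6, -7, -3, -8, -6, -2, -9
Step 2: Count signs: positive = 0, negative = 10.
Step 3: Under H0: P(positive) = 0.5, so the number of positives S ~ Bin(10, 0.5).
Step 4: Two-sided exact p-value = sum of Bin(10,0.5) probabilities at or below the observed probability = 0.001953.
Step 5: alpha = 0.1. reject H0.

n_eff = 10, pos = 0, neg = 10, p = 0.001953, reject H0.


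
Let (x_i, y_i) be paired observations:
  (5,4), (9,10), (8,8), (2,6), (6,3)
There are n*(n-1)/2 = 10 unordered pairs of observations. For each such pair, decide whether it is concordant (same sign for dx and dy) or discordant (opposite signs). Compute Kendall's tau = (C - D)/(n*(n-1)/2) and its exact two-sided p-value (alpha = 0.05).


Step 1: Enumerate the 10 unordered pairs (i,j) with i<j and classify each by sign(x_j-x_i) * sign(y_j-y_i).
  (1,2):dx=+4,dy=+6->C; (1,3):dx=+3,dy=+4->C; (1,4):dx=-3,dy=+2->D; (1,5):dx=+1,dy=-1->D
  (2,3):dx=-1,dy=-2->C; (2,4):dx=-7,dy=-4->C; (2,5):dx=-3,dy=-7->C; (3,4):dx=-6,dy=-2->C
  (3,5):dx=-2,dy=-5->C; (4,5):dx=+4,dy=-3->D
Step 2: C = 7, D = 3, total pairs = 10.
Step 3: tau = (C - D)/(n(n-1)/2) = (7 - 3)/10 = 0.400000.
Step 4: Exact two-sided p-value (enumerate n! = 120 permutations of y under H0): p = 0.483333.
Step 5: alpha = 0.05. fail to reject H0.

tau_b = 0.4000 (C=7, D=3), p = 0.483333, fail to reject H0.


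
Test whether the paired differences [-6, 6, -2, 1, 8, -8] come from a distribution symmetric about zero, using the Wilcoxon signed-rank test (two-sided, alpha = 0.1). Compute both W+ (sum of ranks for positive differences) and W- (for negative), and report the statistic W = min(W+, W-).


Step 1: Drop any zero differences (none here) and take |d_i|.
|d| = [6, 6, 2, 1, 8, 8]
Step 2: Midrank |d_i| (ties get averaged ranks).
ranks: |6|->3.5, |6|->3.5, |2|->2, |1|->1, |8|->5.5, |8|->5.5
Step 3: Attach original signs; sum ranks with positive sign and with negative sign.
W+ = 3.5 + 1 + 5.5 = 10
W- = 3.5 + 2 + 5.5 = 11
(Check: W+ + W- = 21 should equal n(n+1)/2 = 21.)
Step 4: Test statistic W = min(W+, W-) = 10.
Step 5: Ties in |d|, so use the tie-corrected normal approximation.
        E[W] = n(n+1)/4 = 6*7/4 = 10.5.
        Tie groups: |d|=6 (t=2), |d|=8 (t=2); sum(t^3 - t) = 12.
        Var[W] = n(n+1)(2n+1)/24 - sum(t^3-t)/48 = 546/24 - 12/48 = 22.5.
        z = (W - E[W]) / sqrt(Var[W]) = (10 - 10.5) / 4.7434 = -0.1054.
        Two-sided p = 2*Phi(z) = 0.916051.
Step 6: alpha = 0.1. fail to reject H0.

W+ = 10, W- = 11, W = min = 10, p = 0.916051, fail to reject H0.


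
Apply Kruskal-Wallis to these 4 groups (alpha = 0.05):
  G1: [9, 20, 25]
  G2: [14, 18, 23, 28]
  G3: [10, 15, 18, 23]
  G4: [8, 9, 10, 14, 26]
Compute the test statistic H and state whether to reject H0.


Step 1: Combine all N = 16 observations and assign midranks.
sorted (value, group, rank): (8,G4,1), (9,G1,2.5), (9,G4,2.5), (10,G3,4.5), (10,G4,4.5), (14,G2,6.5), (14,G4,6.5), (15,G3,8), (18,G2,9.5), (18,G3,9.5), (20,G1,11), (23,G2,12.5), (23,G3,12.5), (25,G1,14), (26,G4,15), (28,G2,16)
Step 2: Sum ranks within each group.
R_1 = 27.5 (n_1 = 3)
R_2 = 44.5 (n_2 = 4)
R_3 = 34.5 (n_3 = 4)
R_4 = 29.5 (n_4 = 5)
Step 3: H = 12/(N(N+1)) * sum(R_i^2/n_i) - 3(N+1)
     = 12/(16*17) * (27.5^2/3 + 44.5^2/4 + 34.5^2/4 + 29.5^2/5) - 3*17
     = 0.044118 * 1218.76 - 51
     = 2.768750.
Step 4: Ties present; correction factor C = 1 - 30/(16^3 - 16) = 0.992647. Corrected H = 2.768750 / 0.992647 = 2.789259.
Step 5: Under H0, H ~ chi^2(3); p-value = 0.425271.
Step 6: alpha = 0.05. fail to reject H0.

H = 2.7893, df = 3, p = 0.425271, fail to reject H0.


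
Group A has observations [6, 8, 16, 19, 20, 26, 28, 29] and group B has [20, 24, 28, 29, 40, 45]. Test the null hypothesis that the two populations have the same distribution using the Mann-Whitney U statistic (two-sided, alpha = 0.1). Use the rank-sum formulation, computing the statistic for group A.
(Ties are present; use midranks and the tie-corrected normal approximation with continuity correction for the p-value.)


Step 1: Combine and sort all 14 observations; assign midranks.
sorted (value, group): (6,X), (8,X), (16,X), (19,X), (20,X), (20,Y), (24,Y), (26,X), (28,X), (28,Y), (29,X), (29,Y), (40,Y), (45,Y)
ranks: 6->1, 8->2, 16->3, 19->4, 20->5.5, 20->5.5, 24->7, 26->8, 28->9.5, 28->9.5, 29->11.5, 29->11.5, 40->13, 45->14
Step 2: Rank sum for X: R1 = 1 + 2 + 3 + 4 + 5.5 + 8 + 9.5 + 11.5 = 44.5.
Step 3: U_X = R1 - n1(n1+1)/2 = 44.5 - 8*9/2 = 44.5 - 36 = 8.5.
       U_Y = n1*n2 - U_X = 48 - 8.5 = 39.5.
Step 4: Ties are present, so use the tie-corrected normal approximation (with continuity correction) for the p-value.
Step 5: p-value = 0.052027; compare to alpha = 0.1. reject H0.

U_X = 8.5, p = 0.052027, reject H0 at alpha = 0.1.


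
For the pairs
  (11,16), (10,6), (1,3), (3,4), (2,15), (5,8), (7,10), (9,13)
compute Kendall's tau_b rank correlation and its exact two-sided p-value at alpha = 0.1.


Step 1: Enumerate the 28 unordered pairs (i,j) with i<j and classify each by sign(x_j-x_i) * sign(y_j-y_i).
  (1,2):dx=-1,dy=-10->C; (1,3):dx=-10,dy=-13->C; (1,4):dx=-8,dy=-12->C; (1,5):dx=-9,dy=-1->C
  (1,6):dx=-6,dy=-8->C; (1,7):dx=-4,dy=-6->C; (1,8):dx=-2,dy=-3->C; (2,3):dx=-9,dy=-3->C
  (2,4):dx=-7,dy=-2->C; (2,5):dx=-8,dy=+9->D; (2,6):dx=-5,dy=+2->D; (2,7):dx=-3,dy=+4->D
  (2,8):dx=-1,dy=+7->D; (3,4):dx=+2,dy=+1->C; (3,5):dx=+1,dy=+12->C; (3,6):dx=+4,dy=+5->C
  (3,7):dx=+6,dy=+7->C; (3,8):dx=+8,dy=+10->C; (4,5):dx=-1,dy=+11->D; (4,6):dx=+2,dy=+4->C
  (4,7):dx=+4,dy=+6->C; (4,8):dx=+6,dy=+9->C; (5,6):dx=+3,dy=-7->D; (5,7):dx=+5,dy=-5->D
  (5,8):dx=+7,dy=-2->D; (6,7):dx=+2,dy=+2->C; (6,8):dx=+4,dy=+5->C; (7,8):dx=+2,dy=+3->C
Step 2: C = 20, D = 8, total pairs = 28.
Step 3: tau = (C - D)/(n(n-1)/2) = (20 - 8)/28 = 0.428571.
Step 4: Exact two-sided p-value (enumerate n! = 40320 permutations of y under H0): p = 0.178869.
Step 5: alpha = 0.1. fail to reject H0.

tau_b = 0.4286 (C=20, D=8), p = 0.178869, fail to reject H0.


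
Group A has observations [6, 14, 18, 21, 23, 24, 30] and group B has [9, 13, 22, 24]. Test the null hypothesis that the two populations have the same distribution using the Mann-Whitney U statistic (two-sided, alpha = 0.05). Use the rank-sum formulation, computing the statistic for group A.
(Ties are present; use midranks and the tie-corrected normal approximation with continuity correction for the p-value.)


Step 1: Combine and sort all 11 observations; assign midranks.
sorted (value, group): (6,X), (9,Y), (13,Y), (14,X), (18,X), (21,X), (22,Y), (23,X), (24,X), (24,Y), (30,X)
ranks: 6->1, 9->2, 13->3, 14->4, 18->5, 21->6, 22->7, 23->8, 24->9.5, 24->9.5, 30->11
Step 2: Rank sum for X: R1 = 1 + 4 + 5 + 6 + 8 + 9.5 + 11 = 44.5.
Step 3: U_X = R1 - n1(n1+1)/2 = 44.5 - 7*8/2 = 44.5 - 28 = 16.5.
       U_Y = n1*n2 - U_X = 28 - 16.5 = 11.5.
Step 4: Ties are present, so use the tie-corrected normal approximation (with continuity correction) for the p-value.
Step 5: p-value = 0.704817; compare to alpha = 0.05. fail to reject H0.

U_X = 16.5, p = 0.704817, fail to reject H0 at alpha = 0.05.


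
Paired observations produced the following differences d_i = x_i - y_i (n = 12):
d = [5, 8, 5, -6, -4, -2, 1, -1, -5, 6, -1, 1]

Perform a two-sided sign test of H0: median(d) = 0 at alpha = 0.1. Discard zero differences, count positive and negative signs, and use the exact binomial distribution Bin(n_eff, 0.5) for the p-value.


Step 1: Discard zero differences. Original n = 12; n_eff = number of nonzero differences = 12.
Nonzero differences (with sign): +5, +8, +5, -6, -4, -2, +1, -1, -5, +6, -1, +1
Step 2: Count signs: positive = 6, negative = 6.
Step 3: Under H0: P(positive) = 0.5, so the number of positives S ~ Bin(12, 0.5).
Step 4: Two-sided exact p-value = sum of Bin(12,0.5) probabilities at or below the observed probability = 1.000000.
Step 5: alpha = 0.1. fail to reject H0.

n_eff = 12, pos = 6, neg = 6, p = 1.000000, fail to reject H0.


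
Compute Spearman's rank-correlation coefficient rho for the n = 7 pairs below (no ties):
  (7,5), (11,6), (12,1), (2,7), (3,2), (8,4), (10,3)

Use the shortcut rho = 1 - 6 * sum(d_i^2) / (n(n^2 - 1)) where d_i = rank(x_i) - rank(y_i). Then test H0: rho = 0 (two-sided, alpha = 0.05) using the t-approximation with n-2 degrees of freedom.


Step 1: Rank x and y separately (midranks; no ties here).
rank(x): 7->3, 11->6, 12->7, 2->1, 3->2, 8->4, 10->5
rank(y): 5->5, 6->6, 1->1, 7->7, 2->2, 4->4, 3->3
Step 2: d_i = R_x(i) - R_y(i); compute d_i^2.
  (3-5)^2=4, (6-6)^2=0, (7-1)^2=36, (1-7)^2=36, (2-2)^2=0, (4-4)^2=0, (5-3)^2=4
sum(d^2) = 80.
Step 3: rho = 1 - 6*80 / (7*(7^2 - 1)) = 1 - 480/336 = -0.428571.
Step 4: Under H0, t = rho * sqrt((n-2)/(1-rho^2)) = -1.0607 ~ t(5).
Step 5: Two-sided p-value from the t-distribution with 5 df = 0.337368.
Step 6: alpha = 0.05. fail to reject H0.

rho = -0.4286, p = 0.337368, fail to reject H0 at alpha = 0.05.


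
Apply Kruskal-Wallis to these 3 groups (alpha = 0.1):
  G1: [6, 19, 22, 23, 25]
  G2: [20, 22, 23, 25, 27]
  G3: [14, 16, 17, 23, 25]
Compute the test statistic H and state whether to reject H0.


Step 1: Combine all N = 15 observations and assign midranks.
sorted (value, group, rank): (6,G1,1), (14,G3,2), (16,G3,3), (17,G3,4), (19,G1,5), (20,G2,6), (22,G1,7.5), (22,G2,7.5), (23,G1,10), (23,G2,10), (23,G3,10), (25,G1,13), (25,G2,13), (25,G3,13), (27,G2,15)
Step 2: Sum ranks within each group.
R_1 = 36.5 (n_1 = 5)
R_2 = 51.5 (n_2 = 5)
R_3 = 32 (n_3 = 5)
Step 3: H = 12/(N(N+1)) * sum(R_i^2/n_i) - 3(N+1)
     = 12/(15*16) * (36.5^2/5 + 51.5^2/5 + 32^2/5) - 3*16
     = 0.050000 * 1001.7 - 48
     = 2.085000.
Step 4: Ties present; correction factor C = 1 - 54/(15^3 - 15) = 0.983929. Corrected H = 2.085000 / 0.983929 = 2.119056.
Step 5: Under H0, H ~ chi^2(2); p-value = 0.346619.
Step 6: alpha = 0.1. fail to reject H0.

H = 2.1191, df = 2, p = 0.346619, fail to reject H0.


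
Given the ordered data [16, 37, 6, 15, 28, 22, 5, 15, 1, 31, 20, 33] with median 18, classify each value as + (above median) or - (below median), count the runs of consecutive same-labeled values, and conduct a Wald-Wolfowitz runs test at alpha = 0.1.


Step 1: Compute median = 18; label A = above, B = below.
Labels in order: BABBAABBBAAA  (n_A = 6, n_B = 6)
Step 2: Count runs R = 6.
Step 3: Under H0 (random ordering), E[R] = 2*n_A*n_B/(n_A+n_B) + 1 = 2*6*6/12 + 1 = 7.0000.
        Var[R] = 2*n_A*n_B*(2*n_A*n_B - n_A - n_B) / ((n_A+n_B)^2 * (n_A+n_B-1)) = 4320/1584 = 2.7273.
        SD[R] = 1.6514.
Step 4: Continuity-corrected z = (R + 0.5 - E[R]) / SD[R] = (6 + 0.5 - 7.0000) / 1.6514 = -0.3028.
Step 5: Two-sided p-value via normal approximation = 2*(1 - Phi(|z|)) = 0.762069.
Step 6: alpha = 0.1. fail to reject H0.

R = 6, z = -0.3028, p = 0.762069, fail to reject H0.


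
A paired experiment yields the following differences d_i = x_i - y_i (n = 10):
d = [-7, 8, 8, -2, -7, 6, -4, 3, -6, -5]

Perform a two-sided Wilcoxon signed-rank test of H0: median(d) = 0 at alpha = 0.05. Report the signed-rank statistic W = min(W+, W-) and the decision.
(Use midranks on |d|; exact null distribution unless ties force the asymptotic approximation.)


Step 1: Drop any zero differences (none here) and take |d_i|.
|d| = [7, 8, 8, 2, 7, 6, 4, 3, 6, 5]
Step 2: Midrank |d_i| (ties get averaged ranks).
ranks: |7|->7.5, |8|->9.5, |8|->9.5, |2|->1, |7|->7.5, |6|->5.5, |4|->3, |3|->2, |6|->5.5, |5|->4
Step 3: Attach original signs; sum ranks with positive sign and with negative sign.
W+ = 9.5 + 9.5 + 5.5 + 2 = 26.5
W- = 7.5 + 1 + 7.5 + 3 + 5.5 + 4 = 28.5
(Check: W+ + W- = 55 should equal n(n+1)/2 = 55.)
Step 4: Test statistic W = min(W+, W-) = 26.5.
Step 5: Ties in |d|, so use the tie-corrected normal approximation.
        E[W] = n(n+1)/4 = 10*11/4 = 27.5.
        Tie groups: |d|=6 (t=2), |d|=7 (t=2), |d|=8 (t=2); sum(t^3 - t) = 18.
        Var[W] = n(n+1)(2n+1)/24 - sum(t^3-t)/48 = 2310/24 - 18/48 = 95.875.
        z = (W - E[W]) / sqrt(Var[W]) = (26.5 - 27.5) / 9.7916 = -0.1021.
        Two-sided p = 2*Phi(z) = 0.918655.
Step 6: alpha = 0.05. fail to reject H0.

W+ = 26.5, W- = 28.5, W = min = 26.5, p = 0.918655, fail to reject H0.


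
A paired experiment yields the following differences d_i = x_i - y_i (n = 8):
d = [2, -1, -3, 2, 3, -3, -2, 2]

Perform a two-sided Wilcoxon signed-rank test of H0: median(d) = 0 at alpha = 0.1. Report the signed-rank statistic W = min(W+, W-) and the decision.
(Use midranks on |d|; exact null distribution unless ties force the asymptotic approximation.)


Step 1: Drop any zero differences (none here) and take |d_i|.
|d| = [2, 1, 3, 2, 3, 3, 2, 2]
Step 2: Midrank |d_i| (ties get averaged ranks).
ranks: |2|->3.5, |1|->1, |3|->7, |2|->3.5, |3|->7, |3|->7, |2|->3.5, |2|->3.5
Step 3: Attach original signs; sum ranks with positive sign and with negative sign.
W+ = 3.5 + 3.5 + 7 + 3.5 = 17.5
W- = 1 + 7 + 7 + 3.5 = 18.5
(Check: W+ + W- = 36 should equal n(n+1)/2 = 36.)
Step 4: Test statistic W = min(W+, W-) = 17.5.
Step 5: Ties in |d|, so use the tie-corrected normal approximation.
        E[W] = n(n+1)/4 = 8*9/4 = 18.
        Tie groups: |d|=2 (t=4), |d|=3 (t=3); sum(t^3 - t) = 84.
        Var[W] = n(n+1)(2n+1)/24 - sum(t^3-t)/48 = 1224/24 - 84/48 = 49.25.
        z = (W - E[W]) / sqrt(Var[W]) = (17.5 - 18) / 7.0178 = -0.0712.
        Two-sided p = 2*Phi(z) = 0.943201.
Step 6: alpha = 0.1. fail to reject H0.

W+ = 17.5, W- = 18.5, W = min = 17.5, p = 0.943201, fail to reject H0.


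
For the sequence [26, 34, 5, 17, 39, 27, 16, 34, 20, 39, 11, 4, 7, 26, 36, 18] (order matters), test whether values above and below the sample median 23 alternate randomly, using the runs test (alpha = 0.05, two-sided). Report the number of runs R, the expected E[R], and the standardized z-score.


Step 1: Compute median = 23; label A = above, B = below.
Labels in order: AABBAABABABBBAAB  (n_A = 8, n_B = 8)
Step 2: Count runs R = 10.
Step 3: Under H0 (random ordering), E[R] = 2*n_A*n_B/(n_A+n_B) + 1 = 2*8*8/16 + 1 = 9.0000.
        Var[R] = 2*n_A*n_B*(2*n_A*n_B - n_A - n_B) / ((n_A+n_B)^2 * (n_A+n_B-1)) = 14336/3840 = 3.7333.
        SD[R] = 1.9322.
Step 4: Continuity-corrected z = (R - 0.5 - E[R]) / SD[R] = (10 - 0.5 - 9.0000) / 1.9322 = 0.2588.
Step 5: Two-sided p-value via normal approximation = 2*(1 - Phi(|z|)) = 0.795809.
Step 6: alpha = 0.05. fail to reject H0.

R = 10, z = 0.2588, p = 0.795809, fail to reject H0.


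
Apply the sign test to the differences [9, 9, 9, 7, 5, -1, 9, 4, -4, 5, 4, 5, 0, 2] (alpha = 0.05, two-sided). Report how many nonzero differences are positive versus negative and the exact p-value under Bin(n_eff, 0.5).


Step 1: Discard zero differences. Original n = 14; n_eff = number of nonzero differences = 13.
Nonzero differences (with sign): +9, +9, +9, +7, +5, -1, +9, +4, -4, +5, +4, +5, +2
Step 2: Count signs: positive = 11, negative = 2.
Step 3: Under H0: P(positive) = 0.5, so the number of positives S ~ Bin(13, 0.5).
Step 4: Two-sided exact p-value = sum of Bin(13,0.5) probabilities at or below the observed probability = 0.022461.
Step 5: alpha = 0.05. reject H0.

n_eff = 13, pos = 11, neg = 2, p = 0.022461, reject H0.


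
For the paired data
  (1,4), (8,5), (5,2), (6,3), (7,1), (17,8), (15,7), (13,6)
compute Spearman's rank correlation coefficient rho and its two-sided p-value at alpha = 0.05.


Step 1: Rank x and y separately (midranks; no ties here).
rank(x): 1->1, 8->5, 5->2, 6->3, 7->4, 17->8, 15->7, 13->6
rank(y): 4->4, 5->5, 2->2, 3->3, 1->1, 8->8, 7->7, 6->6
Step 2: d_i = R_x(i) - R_y(i); compute d_i^2.
  (1-4)^2=9, (5-5)^2=0, (2-2)^2=0, (3-3)^2=0, (4-1)^2=9, (8-8)^2=0, (7-7)^2=0, (6-6)^2=0
sum(d^2) = 18.
Step 3: rho = 1 - 6*18 / (8*(8^2 - 1)) = 1 - 108/504 = 0.785714.
Step 4: Under H0, t = rho * sqrt((n-2)/(1-rho^2)) = 3.1113 ~ t(6).
Step 5: Two-sided p-value from the t-distribution with 6 df = 0.020815.
Step 6: alpha = 0.05. reject H0.

rho = 0.7857, p = 0.020815, reject H0 at alpha = 0.05.


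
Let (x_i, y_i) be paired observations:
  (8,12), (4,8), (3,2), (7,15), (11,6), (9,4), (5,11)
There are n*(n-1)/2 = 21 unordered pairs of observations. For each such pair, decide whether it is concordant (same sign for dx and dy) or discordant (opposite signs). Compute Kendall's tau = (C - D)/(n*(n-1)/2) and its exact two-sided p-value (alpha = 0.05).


Step 1: Enumerate the 21 unordered pairs (i,j) with i<j and classify each by sign(x_j-x_i) * sign(y_j-y_i).
  (1,2):dx=-4,dy=-4->C; (1,3):dx=-5,dy=-10->C; (1,4):dx=-1,dy=+3->D; (1,5):dx=+3,dy=-6->D
  (1,6):dx=+1,dy=-8->D; (1,7):dx=-3,dy=-1->C; (2,3):dx=-1,dy=-6->C; (2,4):dx=+3,dy=+7->C
  (2,5):dx=+7,dy=-2->D; (2,6):dx=+5,dy=-4->D; (2,7):dx=+1,dy=+3->C; (3,4):dx=+4,dy=+13->C
  (3,5):dx=+8,dy=+4->C; (3,6):dx=+6,dy=+2->C; (3,7):dx=+2,dy=+9->C; (4,5):dx=+4,dy=-9->D
  (4,6):dx=+2,dy=-11->D; (4,7):dx=-2,dy=-4->C; (5,6):dx=-2,dy=-2->C; (5,7):dx=-6,dy=+5->D
  (6,7):dx=-4,dy=+7->D
Step 2: C = 12, D = 9, total pairs = 21.
Step 3: tau = (C - D)/(n(n-1)/2) = (12 - 9)/21 = 0.142857.
Step 4: Exact two-sided p-value (enumerate n! = 5040 permutations of y under H0): p = 0.772619.
Step 5: alpha = 0.05. fail to reject H0.

tau_b = 0.1429 (C=12, D=9), p = 0.772619, fail to reject H0.


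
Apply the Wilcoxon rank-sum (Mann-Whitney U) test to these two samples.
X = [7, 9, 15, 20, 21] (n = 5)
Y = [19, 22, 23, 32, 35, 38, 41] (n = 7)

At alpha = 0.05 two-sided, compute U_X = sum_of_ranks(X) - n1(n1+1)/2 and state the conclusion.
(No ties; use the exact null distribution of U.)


Step 1: Combine and sort all 12 observations; assign midranks.
sorted (value, group): (7,X), (9,X), (15,X), (19,Y), (20,X), (21,X), (22,Y), (23,Y), (32,Y), (35,Y), (38,Y), (41,Y)
ranks: 7->1, 9->2, 15->3, 19->4, 20->5, 21->6, 22->7, 23->8, 32->9, 35->10, 38->11, 41->12
Step 2: Rank sum for X: R1 = 1 + 2 + 3 + 5 + 6 = 17.
Step 3: U_X = R1 - n1(n1+1)/2 = 17 - 5*6/2 = 17 - 15 = 2.
       U_Y = n1*n2 - U_X = 35 - 2 = 33.
Step 4: No ties, so the exact null distribution of U (based on enumerating the C(12,5) = 792 equally likely rank assignments) gives the two-sided p-value.
Step 5: p-value = 0.010101; compare to alpha = 0.05. reject H0.

U_X = 2, p = 0.010101, reject H0 at alpha = 0.05.


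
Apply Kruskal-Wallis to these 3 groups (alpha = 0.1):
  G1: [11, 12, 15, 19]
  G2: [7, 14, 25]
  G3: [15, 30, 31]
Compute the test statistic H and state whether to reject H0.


Step 1: Combine all N = 10 observations and assign midranks.
sorted (value, group, rank): (7,G2,1), (11,G1,2), (12,G1,3), (14,G2,4), (15,G1,5.5), (15,G3,5.5), (19,G1,7), (25,G2,8), (30,G3,9), (31,G3,10)
Step 2: Sum ranks within each group.
R_1 = 17.5 (n_1 = 4)
R_2 = 13 (n_2 = 3)
R_3 = 24.5 (n_3 = 3)
Step 3: H = 12/(N(N+1)) * sum(R_i^2/n_i) - 3(N+1)
     = 12/(10*11) * (17.5^2/4 + 13^2/3 + 24.5^2/3) - 3*11
     = 0.109091 * 332.979 - 33
     = 3.325000.
Step 4: Ties present; correction factor C = 1 - 6/(10^3 - 10) = 0.993939. Corrected H = 3.325000 / 0.993939 = 3.345274.
Step 5: Under H0, H ~ chi^2(2); p-value = 0.187751.
Step 6: alpha = 0.1. fail to reject H0.

H = 3.3453, df = 2, p = 0.187751, fail to reject H0.


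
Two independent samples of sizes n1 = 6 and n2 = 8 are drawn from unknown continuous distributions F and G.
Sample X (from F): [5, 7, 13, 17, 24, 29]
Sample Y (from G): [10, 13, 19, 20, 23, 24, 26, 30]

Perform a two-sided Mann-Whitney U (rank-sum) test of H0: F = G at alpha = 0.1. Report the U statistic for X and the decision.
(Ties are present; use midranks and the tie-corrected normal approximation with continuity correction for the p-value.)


Step 1: Combine and sort all 14 observations; assign midranks.
sorted (value, group): (5,X), (7,X), (10,Y), (13,X), (13,Y), (17,X), (19,Y), (20,Y), (23,Y), (24,X), (24,Y), (26,Y), (29,X), (30,Y)
ranks: 5->1, 7->2, 10->3, 13->4.5, 13->4.5, 17->6, 19->7, 20->8, 23->9, 24->10.5, 24->10.5, 26->12, 29->13, 30->14
Step 2: Rank sum for X: R1 = 1 + 2 + 4.5 + 6 + 10.5 + 13 = 37.
Step 3: U_X = R1 - n1(n1+1)/2 = 37 - 6*7/2 = 37 - 21 = 16.
       U_Y = n1*n2 - U_X = 48 - 16 = 32.
Step 4: Ties are present, so use the tie-corrected normal approximation (with continuity correction) for the p-value.
Step 5: p-value = 0.331857; compare to alpha = 0.1. fail to reject H0.

U_X = 16, p = 0.331857, fail to reject H0 at alpha = 0.1.


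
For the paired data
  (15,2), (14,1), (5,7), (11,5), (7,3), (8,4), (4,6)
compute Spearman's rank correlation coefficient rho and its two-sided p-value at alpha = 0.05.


Step 1: Rank x and y separately (midranks; no ties here).
rank(x): 15->7, 14->6, 5->2, 11->5, 7->3, 8->4, 4->1
rank(y): 2->2, 1->1, 7->7, 5->5, 3->3, 4->4, 6->6
Step 2: d_i = R_x(i) - R_y(i); compute d_i^2.
  (7-2)^2=25, (6-1)^2=25, (2-7)^2=25, (5-5)^2=0, (3-3)^2=0, (4-4)^2=0, (1-6)^2=25
sum(d^2) = 100.
Step 3: rho = 1 - 6*100 / (7*(7^2 - 1)) = 1 - 600/336 = -0.785714.
Step 4: Under H0, t = rho * sqrt((n-2)/(1-rho^2)) = -2.8402 ~ t(5).
Step 5: Two-sided p-value from the t-distribution with 5 df = 0.036238.
Step 6: alpha = 0.05. reject H0.

rho = -0.7857, p = 0.036238, reject H0 at alpha = 0.05.


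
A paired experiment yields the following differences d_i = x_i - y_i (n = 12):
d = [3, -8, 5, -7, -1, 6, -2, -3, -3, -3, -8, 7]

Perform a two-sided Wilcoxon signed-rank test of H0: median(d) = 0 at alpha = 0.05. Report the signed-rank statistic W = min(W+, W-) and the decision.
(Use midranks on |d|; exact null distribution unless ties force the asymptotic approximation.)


Step 1: Drop any zero differences (none here) and take |d_i|.
|d| = [3, 8, 5, 7, 1, 6, 2, 3, 3, 3, 8, 7]
Step 2: Midrank |d_i| (ties get averaged ranks).
ranks: |3|->4.5, |8|->11.5, |5|->7, |7|->9.5, |1|->1, |6|->8, |2|->2, |3|->4.5, |3|->4.5, |3|->4.5, |8|->11.5, |7|->9.5
Step 3: Attach original signs; sum ranks with positive sign and with negative sign.
W+ = 4.5 + 7 + 8 + 9.5 = 29
W- = 11.5 + 9.5 + 1 + 2 + 4.5 + 4.5 + 4.5 + 11.5 = 49
(Check: W+ + W- = 78 should equal n(n+1)/2 = 78.)
Step 4: Test statistic W = min(W+, W-) = 29.
Step 5: Ties in |d|, so use the tie-corrected normal approximation.
        E[W] = n(n+1)/4 = 12*13/4 = 39.
        Tie groups: |d|=3 (t=4), |d|=7 (t=2), |d|=8 (t=2); sum(t^3 - t) = 72.
        Var[W] = n(n+1)(2n+1)/24 - sum(t^3-t)/48 = 3900/24 - 72/48 = 161.
        z = (W - E[W]) / sqrt(Var[W]) = (29 - 39) / 12.6886 = -0.7881.
        Two-sided p = 2*Phi(z) = 0.430632.
Step 6: alpha = 0.05. fail to reject H0.

W+ = 29, W- = 49, W = min = 29, p = 0.430632, fail to reject H0.


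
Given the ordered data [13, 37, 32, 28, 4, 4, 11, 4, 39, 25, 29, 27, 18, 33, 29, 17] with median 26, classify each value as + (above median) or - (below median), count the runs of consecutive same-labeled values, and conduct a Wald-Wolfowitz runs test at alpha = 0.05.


Step 1: Compute median = 26; label A = above, B = below.
Labels in order: BAAABBBBABAABAAB  (n_A = 8, n_B = 8)
Step 2: Count runs R = 9.
Step 3: Under H0 (random ordering), E[R] = 2*n_A*n_B/(n_A+n_B) + 1 = 2*8*8/16 + 1 = 9.0000.
        Var[R] = 2*n_A*n_B*(2*n_A*n_B - n_A - n_B) / ((n_A+n_B)^2 * (n_A+n_B-1)) = 14336/3840 = 3.7333.
        SD[R] = 1.9322.
Step 4: R = E[R], so z = 0 with no continuity correction.
Step 5: Two-sided p-value via normal approximation = 2*(1 - Phi(|z|)) = 1.000000.
Step 6: alpha = 0.05. fail to reject H0.

R = 9, z = 0.0000, p = 1.000000, fail to reject H0.


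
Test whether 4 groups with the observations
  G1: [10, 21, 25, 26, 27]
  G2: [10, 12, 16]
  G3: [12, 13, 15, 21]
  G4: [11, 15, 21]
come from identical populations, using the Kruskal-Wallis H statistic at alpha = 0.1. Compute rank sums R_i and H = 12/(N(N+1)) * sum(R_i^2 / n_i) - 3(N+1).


Step 1: Combine all N = 15 observations and assign midranks.
sorted (value, group, rank): (10,G1,1.5), (10,G2,1.5), (11,G4,3), (12,G2,4.5), (12,G3,4.5), (13,G3,6), (15,G3,7.5), (15,G4,7.5), (16,G2,9), (21,G1,11), (21,G3,11), (21,G4,11), (25,G1,13), (26,G1,14), (27,G1,15)
Step 2: Sum ranks within each group.
R_1 = 54.5 (n_1 = 5)
R_2 = 15 (n_2 = 3)
R_3 = 29 (n_3 = 4)
R_4 = 21.5 (n_4 = 3)
Step 3: H = 12/(N(N+1)) * sum(R_i^2/n_i) - 3(N+1)
     = 12/(15*16) * (54.5^2/5 + 15^2/3 + 29^2/4 + 21.5^2/3) - 3*16
     = 0.050000 * 1033.38 - 48
     = 3.669167.
Step 4: Ties present; correction factor C = 1 - 42/(15^3 - 15) = 0.987500. Corrected H = 3.669167 / 0.987500 = 3.715612.
Step 5: Under H0, H ~ chi^2(3); p-value = 0.293856.
Step 6: alpha = 0.1. fail to reject H0.

H = 3.7156, df = 3, p = 0.293856, fail to reject H0.


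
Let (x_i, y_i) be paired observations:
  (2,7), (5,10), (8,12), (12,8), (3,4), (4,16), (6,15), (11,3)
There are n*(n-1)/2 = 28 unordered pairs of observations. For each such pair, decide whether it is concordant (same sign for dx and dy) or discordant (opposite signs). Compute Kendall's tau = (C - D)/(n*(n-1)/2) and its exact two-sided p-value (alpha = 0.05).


Step 1: Enumerate the 28 unordered pairs (i,j) with i<j and classify each by sign(x_j-x_i) * sign(y_j-y_i).
  (1,2):dx=+3,dy=+3->C; (1,3):dx=+6,dy=+5->C; (1,4):dx=+10,dy=+1->C; (1,5):dx=+1,dy=-3->D
  (1,6):dx=+2,dy=+9->C; (1,7):dx=+4,dy=+8->C; (1,8):dx=+9,dy=-4->D; (2,3):dx=+3,dy=+2->C
  (2,4):dx=+7,dy=-2->D; (2,5):dx=-2,dy=-6->C; (2,6):dx=-1,dy=+6->D; (2,7):dx=+1,dy=+5->C
  (2,8):dx=+6,dy=-7->D; (3,4):dx=+4,dy=-4->D; (3,5):dx=-5,dy=-8->C; (3,6):dx=-4,dy=+4->D
  (3,7):dx=-2,dy=+3->D; (3,8):dx=+3,dy=-9->D; (4,5):dx=-9,dy=-4->C; (4,6):dx=-8,dy=+8->D
  (4,7):dx=-6,dy=+7->D; (4,8):dx=-1,dy=-5->C; (5,6):dx=+1,dy=+12->C; (5,7):dx=+3,dy=+11->C
  (5,8):dx=+8,dy=-1->D; (6,7):dx=+2,dy=-1->D; (6,8):dx=+7,dy=-13->D; (7,8):dx=+5,dy=-12->D
Step 2: C = 13, D = 15, total pairs = 28.
Step 3: tau = (C - D)/(n(n-1)/2) = (13 - 15)/28 = -0.071429.
Step 4: Exact two-sided p-value (enumerate n! = 40320 permutations of y under H0): p = 0.904861.
Step 5: alpha = 0.05. fail to reject H0.

tau_b = -0.0714 (C=13, D=15), p = 0.904861, fail to reject H0.


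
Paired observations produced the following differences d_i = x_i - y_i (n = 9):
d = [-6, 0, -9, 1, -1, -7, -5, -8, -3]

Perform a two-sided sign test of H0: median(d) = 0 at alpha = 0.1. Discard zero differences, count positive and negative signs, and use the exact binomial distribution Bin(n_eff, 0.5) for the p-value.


Step 1: Discard zero differences. Original n = 9; n_eff = number of nonzero differences = 8.
Nonzero differences (with sign): -6, -9, +1, -1, -7, -5, -8, -3
Step 2: Count signs: positive = 1, negative = 7.
Step 3: Under H0: P(positive) = 0.5, so the number of positives S ~ Bin(8, 0.5).
Step 4: Two-sided exact p-value = sum of Bin(8,0.5) probabilities at or below the observed probability = 0.070312.
Step 5: alpha = 0.1. reject H0.

n_eff = 8, pos = 1, neg = 7, p = 0.070312, reject H0.


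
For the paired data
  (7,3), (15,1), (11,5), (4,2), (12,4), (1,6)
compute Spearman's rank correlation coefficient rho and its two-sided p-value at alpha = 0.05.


Step 1: Rank x and y separately (midranks; no ties here).
rank(x): 7->3, 15->6, 11->4, 4->2, 12->5, 1->1
rank(y): 3->3, 1->1, 5->5, 2->2, 4->4, 6->6
Step 2: d_i = R_x(i) - R_y(i); compute d_i^2.
  (3-3)^2=0, (6-1)^2=25, (4-5)^2=1, (2-2)^2=0, (5-4)^2=1, (1-6)^2=25
sum(d^2) = 52.
Step 3: rho = 1 - 6*52 / (6*(6^2 - 1)) = 1 - 312/210 = -0.485714.
Step 4: Under H0, t = rho * sqrt((n-2)/(1-rho^2)) = -1.1113 ~ t(4).
Step 5: Two-sided p-value from the t-distribution with 4 df = 0.328723.
Step 6: alpha = 0.05. fail to reject H0.

rho = -0.4857, p = 0.328723, fail to reject H0 at alpha = 0.05.


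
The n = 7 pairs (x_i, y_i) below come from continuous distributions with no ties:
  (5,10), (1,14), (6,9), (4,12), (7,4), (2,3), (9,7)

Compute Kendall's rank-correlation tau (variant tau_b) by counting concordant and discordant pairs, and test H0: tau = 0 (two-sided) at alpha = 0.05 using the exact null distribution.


Step 1: Enumerate the 21 unordered pairs (i,j) with i<j and classify each by sign(x_j-x_i) * sign(y_j-y_i).
  (1,2):dx=-4,dy=+4->D; (1,3):dx=+1,dy=-1->D; (1,4):dx=-1,dy=+2->D; (1,5):dx=+2,dy=-6->D
  (1,6):dx=-3,dy=-7->C; (1,7):dx=+4,dy=-3->D; (2,3):dx=+5,dy=-5->D; (2,4):dx=+3,dy=-2->D
  (2,5):dx=+6,dy=-10->D; (2,6):dx=+1,dy=-11->D; (2,7):dx=+8,dy=-7->D; (3,4):dx=-2,dy=+3->D
  (3,5):dx=+1,dy=-5->D; (3,6):dx=-4,dy=-6->C; (3,7):dx=+3,dy=-2->D; (4,5):dx=+3,dy=-8->D
  (4,6):dx=-2,dy=-9->C; (4,7):dx=+5,dy=-5->D; (5,6):dx=-5,dy=-1->C; (5,7):dx=+2,dy=+3->C
  (6,7):dx=+7,dy=+4->C
Step 2: C = 6, D = 15, total pairs = 21.
Step 3: tau = (C - D)/(n(n-1)/2) = (6 - 15)/21 = -0.428571.
Step 4: Exact two-sided p-value (enumerate n! = 5040 permutations of y under H0): p = 0.238889.
Step 5: alpha = 0.05. fail to reject H0.

tau_b = -0.4286 (C=6, D=15), p = 0.238889, fail to reject H0.


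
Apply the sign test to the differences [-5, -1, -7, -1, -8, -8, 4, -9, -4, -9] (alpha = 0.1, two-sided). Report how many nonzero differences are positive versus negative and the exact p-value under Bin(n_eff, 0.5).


Step 1: Discard zero differences. Original n = 10; n_eff = number of nonzero differences = 10.
Nonzero differences (with sign): -5, -1, -7, -1, -8, -8, +4, -9, -4, -9
Step 2: Count signs: positive = 1, negative = 9.
Step 3: Under H0: P(positive) = 0.5, so the number of positives S ~ Bin(10, 0.5).
Step 4: Two-sided exact p-value = sum of Bin(10,0.5) probabilities at or below the observed probability = 0.021484.
Step 5: alpha = 0.1. reject H0.

n_eff = 10, pos = 1, neg = 9, p = 0.021484, reject H0.


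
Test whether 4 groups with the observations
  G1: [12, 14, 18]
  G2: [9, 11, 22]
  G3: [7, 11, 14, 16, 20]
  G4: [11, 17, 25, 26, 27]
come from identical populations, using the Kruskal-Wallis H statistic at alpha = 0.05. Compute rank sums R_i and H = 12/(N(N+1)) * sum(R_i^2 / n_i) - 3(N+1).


Step 1: Combine all N = 16 observations and assign midranks.
sorted (value, group, rank): (7,G3,1), (9,G2,2), (11,G2,4), (11,G3,4), (11,G4,4), (12,G1,6), (14,G1,7.5), (14,G3,7.5), (16,G3,9), (17,G4,10), (18,G1,11), (20,G3,12), (22,G2,13), (25,G4,14), (26,G4,15), (27,G4,16)
Step 2: Sum ranks within each group.
R_1 = 24.5 (n_1 = 3)
R_2 = 19 (n_2 = 3)
R_3 = 33.5 (n_3 = 5)
R_4 = 59 (n_4 = 5)
Step 3: H = 12/(N(N+1)) * sum(R_i^2/n_i) - 3(N+1)
     = 12/(16*17) * (24.5^2/3 + 19^2/3 + 33.5^2/5 + 59^2/5) - 3*17
     = 0.044118 * 1241.07 - 51
     = 3.752941.
Step 4: Ties present; correction factor C = 1 - 30/(16^3 - 16) = 0.992647. Corrected H = 3.752941 / 0.992647 = 3.780741.
Step 5: Under H0, H ~ chi^2(3); p-value = 0.286134.
Step 6: alpha = 0.05. fail to reject H0.

H = 3.7807, df = 3, p = 0.286134, fail to reject H0.


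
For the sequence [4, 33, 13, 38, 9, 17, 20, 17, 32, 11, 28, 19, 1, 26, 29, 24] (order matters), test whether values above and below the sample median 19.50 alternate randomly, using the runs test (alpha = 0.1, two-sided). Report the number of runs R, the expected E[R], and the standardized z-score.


Step 1: Compute median = 19.50; label A = above, B = below.
Labels in order: BABABBABABABBAAA  (n_A = 8, n_B = 8)
Step 2: Count runs R = 12.
Step 3: Under H0 (random ordering), E[R] = 2*n_A*n_B/(n_A+n_B) + 1 = 2*8*8/16 + 1 = 9.0000.
        Var[R] = 2*n_A*n_B*(2*n_A*n_B - n_A - n_B) / ((n_A+n_B)^2 * (n_A+n_B-1)) = 14336/3840 = 3.7333.
        SD[R] = 1.9322.
Step 4: Continuity-corrected z = (R - 0.5 - E[R]) / SD[R] = (12 - 0.5 - 9.0000) / 1.9322 = 1.2939.
Step 5: Two-sided p-value via normal approximation = 2*(1 - Phi(|z|)) = 0.195709.
Step 6: alpha = 0.1. fail to reject H0.

R = 12, z = 1.2939, p = 0.195709, fail to reject H0.


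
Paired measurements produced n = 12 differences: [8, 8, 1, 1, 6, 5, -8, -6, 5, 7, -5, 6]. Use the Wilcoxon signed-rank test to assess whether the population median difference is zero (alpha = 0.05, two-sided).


Step 1: Drop any zero differences (none here) and take |d_i|.
|d| = [8, 8, 1, 1, 6, 5, 8, 6, 5, 7, 5, 6]
Step 2: Midrank |d_i| (ties get averaged ranks).
ranks: |8|->11, |8|->11, |1|->1.5, |1|->1.5, |6|->7, |5|->4, |8|->11, |6|->7, |5|->4, |7|->9, |5|->4, |6|->7
Step 3: Attach original signs; sum ranks with positive sign and with negative sign.
W+ = 11 + 11 + 1.5 + 1.5 + 7 + 4 + 4 + 9 + 7 = 56
W- = 11 + 7 + 4 = 22
(Check: W+ + W- = 78 should equal n(n+1)/2 = 78.)
Step 4: Test statistic W = min(W+, W-) = 22.
Step 5: Ties in |d|, so use the tie-corrected normal approximation.
        E[W] = n(n+1)/4 = 12*13/4 = 39.
        Tie groups: |d|=1 (t=2), |d|=5 (t=3), |d|=6 (t=3), |d|=8 (t=3); sum(t^3 - t) = 78.
        Var[W] = n(n+1)(2n+1)/24 - sum(t^3-t)/48 = 3900/24 - 78/48 = 160.875.
        z = (W - E[W]) / sqrt(Var[W]) = (22 - 39) / 12.6837 = -1.3403.
        Two-sided p = 2*Phi(z) = 0.180145.
Step 6: alpha = 0.05. fail to reject H0.

W+ = 56, W- = 22, W = min = 22, p = 0.180145, fail to reject H0.


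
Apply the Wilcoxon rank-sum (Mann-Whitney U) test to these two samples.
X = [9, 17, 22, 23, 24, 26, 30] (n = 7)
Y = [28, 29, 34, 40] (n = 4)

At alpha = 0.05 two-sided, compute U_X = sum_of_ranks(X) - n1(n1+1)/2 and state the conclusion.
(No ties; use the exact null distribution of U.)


Step 1: Combine and sort all 11 observations; assign midranks.
sorted (value, group): (9,X), (17,X), (22,X), (23,X), (24,X), (26,X), (28,Y), (29,Y), (30,X), (34,Y), (40,Y)
ranks: 9->1, 17->2, 22->3, 23->4, 24->5, 26->6, 28->7, 29->8, 30->9, 34->10, 40->11
Step 2: Rank sum for X: R1 = 1 + 2 + 3 + 4 + 5 + 6 + 9 = 30.
Step 3: U_X = R1 - n1(n1+1)/2 = 30 - 7*8/2 = 30 - 28 = 2.
       U_Y = n1*n2 - U_X = 28 - 2 = 26.
Step 4: No ties, so the exact null distribution of U (based on enumerating the C(11,7) = 330 equally likely rank assignments) gives the two-sided p-value.
Step 5: p-value = 0.024242; compare to alpha = 0.05. reject H0.

U_X = 2, p = 0.024242, reject H0 at alpha = 0.05.


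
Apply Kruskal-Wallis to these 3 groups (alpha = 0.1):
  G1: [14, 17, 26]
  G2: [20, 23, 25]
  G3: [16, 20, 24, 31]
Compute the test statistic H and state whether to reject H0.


Step 1: Combine all N = 10 observations and assign midranks.
sorted (value, group, rank): (14,G1,1), (16,G3,2), (17,G1,3), (20,G2,4.5), (20,G3,4.5), (23,G2,6), (24,G3,7), (25,G2,8), (26,G1,9), (31,G3,10)
Step 2: Sum ranks within each group.
R_1 = 13 (n_1 = 3)
R_2 = 18.5 (n_2 = 3)
R_3 = 23.5 (n_3 = 4)
Step 3: H = 12/(N(N+1)) * sum(R_i^2/n_i) - 3(N+1)
     = 12/(10*11) * (13^2/3 + 18.5^2/3 + 23.5^2/4) - 3*11
     = 0.109091 * 308.479 - 33
     = 0.652273.
Step 4: Ties present; correction factor C = 1 - 6/(10^3 - 10) = 0.993939. Corrected H = 0.652273 / 0.993939 = 0.656250.
Step 5: Under H0, H ~ chi^2(2); p-value = 0.720273.
Step 6: alpha = 0.1. fail to reject H0.

H = 0.6563, df = 2, p = 0.720273, fail to reject H0.


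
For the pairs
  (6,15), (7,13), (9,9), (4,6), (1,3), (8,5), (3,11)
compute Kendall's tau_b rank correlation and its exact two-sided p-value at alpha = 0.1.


Step 1: Enumerate the 21 unordered pairs (i,j) with i<j and classify each by sign(x_j-x_i) * sign(y_j-y_i).
  (1,2):dx=+1,dy=-2->D; (1,3):dx=+3,dy=-6->D; (1,4):dx=-2,dy=-9->C; (1,5):dx=-5,dy=-12->C
  (1,6):dx=+2,dy=-10->D; (1,7):dx=-3,dy=-4->C; (2,3):dx=+2,dy=-4->D; (2,4):dx=-3,dy=-7->C
  (2,5):dx=-6,dy=-10->C; (2,6):dx=+1,dy=-8->D; (2,7):dx=-4,dy=-2->C; (3,4):dx=-5,dy=-3->C
  (3,5):dx=-8,dy=-6->C; (3,6):dx=-1,dy=-4->C; (3,7):dx=-6,dy=+2->D; (4,5):dx=-3,dy=-3->C
  (4,6):dx=+4,dy=-1->D; (4,7):dx=-1,dy=+5->D; (5,6):dx=+7,dy=+2->C; (5,7):dx=+2,dy=+8->C
  (6,7):dx=-5,dy=+6->D
Step 2: C = 12, D = 9, total pairs = 21.
Step 3: tau = (C - D)/(n(n-1)/2) = (12 - 9)/21 = 0.142857.
Step 4: Exact two-sided p-value (enumerate n! = 5040 permutations of y under H0): p = 0.772619.
Step 5: alpha = 0.1. fail to reject H0.

tau_b = 0.1429 (C=12, D=9), p = 0.772619, fail to reject H0.


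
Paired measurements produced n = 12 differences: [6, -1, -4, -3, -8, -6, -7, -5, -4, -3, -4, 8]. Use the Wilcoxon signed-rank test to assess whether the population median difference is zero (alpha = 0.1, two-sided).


Step 1: Drop any zero differences (none here) and take |d_i|.
|d| = [6, 1, 4, 3, 8, 6, 7, 5, 4, 3, 4, 8]
Step 2: Midrank |d_i| (ties get averaged ranks).
ranks: |6|->8.5, |1|->1, |4|->5, |3|->2.5, |8|->11.5, |6|->8.5, |7|->10, |5|->7, |4|->5, |3|->2.5, |4|->5, |8|->11.5
Step 3: Attach original signs; sum ranks with positive sign and with negative sign.
W+ = 8.5 + 11.5 = 20
W- = 1 + 5 + 2.5 + 11.5 + 8.5 + 10 + 7 + 5 + 2.5 + 5 = 58
(Check: W+ + W- = 78 should equal n(n+1)/2 = 78.)
Step 4: Test statistic W = min(W+, W-) = 20.
Step 5: Ties in |d|, so use the tie-corrected normal approximation.
        E[W] = n(n+1)/4 = 12*13/4 = 39.
        Tie groups: |d|=3 (t=2), |d|=4 (t=3), |d|=6 (t=2), |d|=8 (t=2); sum(t^3 - t) = 42.
        Var[W] = n(n+1)(2n+1)/24 - sum(t^3-t)/48 = 3900/24 - 42/48 = 161.625.
        z = (W - E[W]) / sqrt(Var[W]) = (20 - 39) / 12.7132 = -1.4945.
        Two-sided p = 2*Phi(z) = 0.135042.
Step 6: alpha = 0.1. fail to reject H0.

W+ = 20, W- = 58, W = min = 20, p = 0.135042, fail to reject H0.


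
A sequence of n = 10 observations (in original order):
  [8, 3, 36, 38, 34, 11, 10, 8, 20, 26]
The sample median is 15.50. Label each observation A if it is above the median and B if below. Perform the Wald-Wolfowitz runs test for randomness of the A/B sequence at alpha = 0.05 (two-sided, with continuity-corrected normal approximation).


Step 1: Compute median = 15.50; label A = above, B = below.
Labels in order: BBAAABBBAA  (n_A = 5, n_B = 5)
Step 2: Count runs R = 4.
Step 3: Under H0 (random ordering), E[R] = 2*n_A*n_B/(n_A+n_B) + 1 = 2*5*5/10 + 1 = 6.0000.
        Var[R] = 2*n_A*n_B*(2*n_A*n_B - n_A - n_B) / ((n_A+n_B)^2 * (n_A+n_B-1)) = 2000/900 = 2.2222.
        SD[R] = 1.4907.
Step 4: Continuity-corrected z = (R + 0.5 - E[R]) / SD[R] = (4 + 0.5 - 6.0000) / 1.4907 = -1.0062.
Step 5: Two-sided p-value via normal approximation = 2*(1 - Phi(|z|)) = 0.314305.
Step 6: alpha = 0.05. fail to reject H0.

R = 4, z = -1.0062, p = 0.314305, fail to reject H0.


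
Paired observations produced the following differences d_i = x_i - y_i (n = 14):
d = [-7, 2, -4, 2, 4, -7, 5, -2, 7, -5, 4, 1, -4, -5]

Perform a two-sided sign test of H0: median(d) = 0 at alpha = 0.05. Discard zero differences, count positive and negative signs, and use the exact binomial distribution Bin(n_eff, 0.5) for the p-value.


Step 1: Discard zero differences. Original n = 14; n_eff = number of nonzero differences = 14.
Nonzero differences (with sign): -7, +2, -4, +2, +4, -7, +5, -2, +7, -5, +4, +1, -4, -5
Step 2: Count signs: positive = 7, negative = 7.
Step 3: Under H0: P(positive) = 0.5, so the number of positives S ~ Bin(14, 0.5).
Step 4: Two-sided exact p-value = sum of Bin(14,0.5) probabilities at or below the observed probability = 1.000000.
Step 5: alpha = 0.05. fail to reject H0.

n_eff = 14, pos = 7, neg = 7, p = 1.000000, fail to reject H0.
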